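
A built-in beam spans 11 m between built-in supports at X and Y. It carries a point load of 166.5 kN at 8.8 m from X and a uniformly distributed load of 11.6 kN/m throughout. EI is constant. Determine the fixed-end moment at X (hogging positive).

M_X = 175.6 kN·m

Release both end moments; the primary structure is a simply-supported span XY with redundants M_X and M_Y.
On the primary (simply-supported) span, the end slopes from the loading are:
  at X: point load 166.5 at a = 8.8: Pab(L + b)/(6LEI) = 644.7/EI
  at Y: point load 166.5 at a = 8.8: Pab(L + a)/(6LEI) = 967/EI
  at X: UDL 11.6: wL³/(24EI) = 643.3/EI
  at Y: UDL 11.6: wL³/(24EI) = 643.3/EI
  θ_X0 = 1288/EI,  θ_Y0 = 1610/EI
Flexibility coefficients: a unit moment at one end gives L/(3EI) there and L/(6EI) at the far end, so f₁₁ = f₂₂ = 3.667/EI and f₁₂ = f₂₁ = 1.833/EI.
Compatibility — zero rotation at each built-in end:
  3.667 M_X + 1.833 M_Y = 1288
  1.833 M_X + 3.667 M_Y = 1610
Solving the pair gives M_X = 175.6 kN·m and M_Y = 351.4 kN·m (hogging).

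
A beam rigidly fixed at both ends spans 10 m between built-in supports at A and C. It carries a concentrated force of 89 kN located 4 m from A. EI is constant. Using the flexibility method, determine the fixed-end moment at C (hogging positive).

M_C = 85.44 kN·m

Take the two fixed-end moments M_A, M_C as redundants; the released structure is the simple span AC.
End rotations of the released simple span under the applied load (×1/EI):
  at A: point load 89 at a = 4: Pab(L + b)/(6LEI) = 569.6/EI
  at C: point load 89 at a = 4: Pab(L + a)/(6LEI) = 498.4/EI
  θ_A0 = 569.6/EI,  θ_C0 = 498.4/EI
Flexibility coefficients: a unit moment at one end gives L/(3EI) there and L/(6EI) at the far end, so f₁₁ = f₂₂ = 3.333/EI and f₁₂ = f₂₁ = 1.667/EI.
Compatibility — zero rotation at each built-in end:
  3.333 M_A + 1.667 M_C = 569.6
  1.667 M_A + 3.333 M_C = 498.4
Solving the pair gives M_A = 128.2 kN·m and M_C = 85.44 kN·m (hogging).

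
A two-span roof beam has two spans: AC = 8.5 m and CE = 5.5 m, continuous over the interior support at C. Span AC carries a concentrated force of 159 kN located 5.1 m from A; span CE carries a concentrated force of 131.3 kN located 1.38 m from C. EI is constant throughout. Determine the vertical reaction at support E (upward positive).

R_E = -4.179 kN

Insert a hinge at C; M_C is the redundant, and each span becomes simply supported.
Rotations at C on the released spans (each span's end-slope, ×1/EI):
  span AC: point load 159 at a = 5.1: Pab(L + a)/(6LEI) = 735.2/EI
  span CE: point load 131.3 at a = 1.38: Pab(L + b)/(6LEI) = 217.6/EI
  relative rotation θ_0 = (735.2 + 217.6)/EI = 952.8/EI
A unit hogging moment at C produces rotation L₁/(3EI) + L₂/(3EI) = 4.667/EI.
Slope continuity at C: θ_0 = M_C·4.667/EI, so M_C = 952.8/4.667 = 204.2 kN·m (hogging).
Span CE, ΣM about E: R_C^{CE}·5.5 = 541 + 204.2, so R_C^{CE} = 135.5 kN and R_E = 131.3 − 135.5 = -4.179 kN.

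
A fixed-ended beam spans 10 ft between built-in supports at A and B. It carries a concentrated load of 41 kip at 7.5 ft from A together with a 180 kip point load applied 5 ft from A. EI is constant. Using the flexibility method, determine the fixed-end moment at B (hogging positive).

Take the two fixed-end moments M_A, M_B as redundants; the released structure is the simple span AB.
Simple-span end rotations at A and B under the given loads:
  at A: point load 41 at a = 7.5: Pab(L + b)/(6LEI) = 160.2/EI
  at B: point load 41 at a = 7.5: Pab(L + a)/(6LEI) = 224.2/EI
  at A: point load 180 at a = 5: Pab(L + b)/(6LEI) = 1125/EI
  at B: point load 180 at a = 5: Pab(L + a)/(6LEI) = 1125/EI
  θ_A0 = 1285/EI,  θ_B0 = 1349/EI
Flexibility coefficients: a unit moment at one end gives L/(3EI) there and L/(6EI) at the far end, so f₁₁ = f₂₂ = 3.333/EI and f₁₂ = f₂₁ = 1.667/EI.
Compatibility — zero rotation at each built-in end:
  3.333 M_A + 1.667 M_B = 1285
  1.667 M_A + 3.333 M_B = 1349
Solving the pair gives M_A = 244.2 kip·ft and M_B = 282.7 kip·ft (hogging).

M_B = 282.7 kip·ft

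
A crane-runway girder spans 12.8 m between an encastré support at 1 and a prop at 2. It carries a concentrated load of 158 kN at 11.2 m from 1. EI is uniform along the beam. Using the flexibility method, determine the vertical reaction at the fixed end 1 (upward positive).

Remove the prop at 2; the released (primary) structure is a cantilever built in at 1.
Downward deflection at the released point 2 due to the loads:
  point load 158 at a = 11.2: Pa²(3L − a)/(6EI) = 89848/EI
Tip deflection under a unit load at 2: L³/(3EI) = 699.1/EI.
The prop prevents deflection at 2: R_2 = δ_0/δ_{22} = 89848/699.1 = 128.5 kN.
Vertical equilibrium: R_1 = ΣP − R_2 = 158 − 128.5 = 29.47 kN.

R_1 = 29.47 kN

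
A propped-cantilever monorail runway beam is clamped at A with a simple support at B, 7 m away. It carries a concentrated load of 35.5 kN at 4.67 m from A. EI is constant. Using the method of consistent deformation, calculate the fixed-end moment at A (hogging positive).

Release the roller at B. Primary structure: cantilever fixed at A.
Deflection at B on the released cantilever, summing each load's contribution:
  point load 35.5 at a = 4.67: Pa²(3L − a)/(6EI) = 2107/EI
Flexibility coefficient — unit upward force at B: δ_{BB} = L³/(3EI) = 114.3/EI.
The prop prevents deflection at B: R_B = δ_0/δ_{BB} = 2107/114.3 = 18.43 kN.
Moment equilibrium about A: M_A = Σ(load moments about A) − R_B·L = 165.8 − 18.43×7 = 36.78 kN·m.

M_A = 36.78 kN·m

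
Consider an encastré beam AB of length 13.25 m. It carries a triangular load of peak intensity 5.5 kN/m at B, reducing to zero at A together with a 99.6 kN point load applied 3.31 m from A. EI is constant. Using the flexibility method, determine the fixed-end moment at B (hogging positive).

M_B = 110.1 kN·m

Take the two fixed-end moments M_A, M_B as redundants; the released structure is the simple span AB.
Simple-span end rotations at A and B under the given loads:
  at A: triangular load, peak 5.5: 7w₀L³/(360EI) = 248.8/EI
  at B: triangular load, peak 5.5: w₀L³/(45EI) = 284.3/EI
  at A: point load 99.6 at a = 3.31: Pab(L + b)/(6LEI) = 955.9/EI
  at B: point load 99.6 at a = 3.31: Pab(L + a)/(6LEI) = 682.6/EI
  θ_A0 = 1205/EI,  θ_B0 = 966.9/EI
Flexibility coefficients: a unit moment at one end gives L/(3EI) there and L/(6EI) at the far end, so f₁₁ = f₂₂ = 4.417/EI and f₁₂ = f₂₁ = 2.208/EI.
Compatibility — zero rotation at each built-in end:
  4.417 M_A + 2.208 M_B = 1205
  2.208 M_A + 4.417 M_B = 966.9
Solving the pair gives M_A = 217.7 kN·m and M_B = 110.1 kN·m (hogging).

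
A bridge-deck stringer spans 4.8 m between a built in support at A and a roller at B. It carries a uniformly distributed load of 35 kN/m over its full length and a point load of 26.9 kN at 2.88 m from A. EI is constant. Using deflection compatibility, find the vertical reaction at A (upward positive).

R_A = 120.3 kN

Take the reaction at B as the redundant and release it; the primary structure is a cantilever fixed at A.
Deflection at B on the released cantilever, summing each load's contribution:
  UDL 35: wL⁴/(8EI) = 2322/EI
  point load 26.9 at a = 2.88: Pa²(3L − a)/(6EI) = 428.4/EI
  δ_0 = 2751/EI
Tip deflection under a unit load at B: L³/(3EI) = 36.86/EI.
Compatibility at B: δ_0 − R_B·δ_{BB} = 0, so R_B = 2751/36.86 = 74.62 kN.
Vertical equilibrium: R_A = ΣP − R_B = 194.9 − 74.62 = 120.3 kN.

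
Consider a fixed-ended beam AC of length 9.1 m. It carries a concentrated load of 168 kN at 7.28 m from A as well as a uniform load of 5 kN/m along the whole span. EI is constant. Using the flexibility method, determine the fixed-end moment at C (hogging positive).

M_C = 230.2 kN·m

Release both end moments; the primary structure is a simply-supported span AC with redundants M_A and M_C.
End rotations of the released simple span under the applied load (×1/EI):
  at A: point load 168 at a = 7.28: Pab(L + b)/(6LEI) = 445.2/EI
  at C: point load 168 at a = 7.28: Pab(L + a)/(6LEI) = 667.8/EI
  at A: UDL 5: wL³/(24EI) = 157/EI
  at C: UDL 5: wL³/(24EI) = 157/EI
  θ_A0 = 602.2/EI,  θ_C0 = 824.8/EI
Flexibility coefficients: a unit moment at one end gives L/(3EI) there and L/(6EI) at the far end, so f₁₁ = f₂₂ = 3.033/EI and f₁₂ = f₂₁ = 1.517/EI.
Compatibility — zero rotation at each built-in end:
  3.033 M_A + 1.517 M_C = 602.2
  1.517 M_A + 3.033 M_C = 824.8
Solving the pair gives M_A = 83.43 kN·m and M_C = 230.2 kN·m (hogging).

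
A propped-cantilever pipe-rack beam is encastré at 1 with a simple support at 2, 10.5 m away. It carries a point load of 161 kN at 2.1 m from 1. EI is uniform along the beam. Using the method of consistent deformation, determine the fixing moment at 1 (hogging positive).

M_1 = 243.4 kN·m

Remove the prop at 2; the released (primary) structure is a cantilever built in at 1.
Downward deflection at the released point 2 due to the loads:
  point load 161 at a = 2.1: Pa²(3L − a)/(6EI) = 3479/EI
Tip deflection under a unit load at 2: L³/(3EI) = 385.9/EI.
Compatibility at 2: δ_0 − R_2·δ_{22} = 0, so R_2 = 3479/385.9 = 9.016 kN.
Moment equilibrium about 1: M_1 = Σ(load moments about 1) − R_2·L = 338.1 − 9.016×10.5 = 243.4 kN·m.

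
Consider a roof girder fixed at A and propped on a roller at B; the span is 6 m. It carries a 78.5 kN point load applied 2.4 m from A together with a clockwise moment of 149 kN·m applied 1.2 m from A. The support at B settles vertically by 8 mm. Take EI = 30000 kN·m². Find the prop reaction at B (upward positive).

R_B = 26.4 kN

Choose R_B as the redundant. The primary structure is the cantilever fixed at A.
Free-end deflection of the primary structure under the applied loading (downward +):
  point load 78.5 at a = 2.4: Pa²(3L − a)/(6EI) = 1176/EI
  clockwise couple 149 at a = 1.2: M₀a(2L − a)/(2EI) = 965.5/EI
  δ_0 = 2141/EI
Flexibility coefficient — unit upward force at B: δ_{BB} = L³/(3EI) = 72/EI.
With EI = 30000 kN·m²: δ_0 = 0.071371 m and δ_{BB} = 0.0024 m/kN.
Compatibility — the beam at B must follow the support down by 0.008 m: δ_0 − R_B·δ_{BB} = 0.008, so R_B = (0.071371 − 0.008)/0.0024 = 26.4 kN.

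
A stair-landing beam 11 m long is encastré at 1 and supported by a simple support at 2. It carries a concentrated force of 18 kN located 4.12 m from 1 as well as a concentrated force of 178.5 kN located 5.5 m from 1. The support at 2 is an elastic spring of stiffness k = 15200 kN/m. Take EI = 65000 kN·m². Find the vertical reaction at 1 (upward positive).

R_1 = 138 kN

Choose R_2 as the redundant. The primary structure is the cantilever fixed at 1.
Downward deflection at the released point 2 due to the loads:
  point load 18 at a = 4.12: Pa²(3L − a)/(6EI) = 1471/EI
  point load 178.5 at a = 5.5: Pa²(3L − a)/(6EI) = 24748/EI
  δ_0 = 26219/EI
Flexibility coefficient — unit upward force at 2: δ_{22} = L³/(3EI) = 443.7/EI.
With EI = 65000 kN·m²: δ_0 = 0.40337 m and δ_{22} = 0.006826 m/kN.
Compatibility — the spring shortens by R_2/k under the reaction it provides: δ_0 − R_2·δ_{22} = R_2/k. With 1/k = 0.000066 m/kN, R_2 = δ_0 / (δ_{22} + 1/k) = 0.40337 / (0.006826 + 0.000066) = 58.53 kN.
Vertical equilibrium: R_1 = ΣP − R_2 = 196.5 − 58.53 = 138 kN.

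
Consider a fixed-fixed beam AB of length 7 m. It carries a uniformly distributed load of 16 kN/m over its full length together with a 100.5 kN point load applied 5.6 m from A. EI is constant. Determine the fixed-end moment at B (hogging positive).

Take the two fixed-end moments M_A, M_B as redundants; the released structure is the simple span AB.
On the primary (simply-supported) span, the end slopes from the loading are:
  at A: UDL 16: wL³/(24EI) = 228.7/EI
  at B: UDL 16: wL³/(24EI) = 228.7/EI
  at A: point load 100.5 at a = 5.6: Pab(L + b)/(6LEI) = 157.6/EI
  at B: point load 100.5 at a = 5.6: Pab(L + a)/(6LEI) = 236.4/EI
  θ_A0 = 386.3/EI,  θ_B0 = 465/EI
Flexibility coefficients: a unit moment at one end gives L/(3EI) there and L/(6EI) at the far end, so f₁₁ = f₂₂ = 2.333/EI and f₁₂ = f₂₁ = 1.167/EI.
Compatibility — zero rotation at each built-in end:
  2.333 M_A + 1.167 M_B = 386.3
  1.167 M_A + 2.333 M_B = 465
Solving the pair gives M_A = 87.85 kN·m and M_B = 155.4 kN·m (hogging).

M_B = 155.4 kN·m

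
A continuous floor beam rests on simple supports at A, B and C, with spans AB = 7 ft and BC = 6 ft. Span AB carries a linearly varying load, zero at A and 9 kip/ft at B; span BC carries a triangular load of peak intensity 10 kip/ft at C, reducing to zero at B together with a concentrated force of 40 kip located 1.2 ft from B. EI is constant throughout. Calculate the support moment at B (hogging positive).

M_B = 41.47 kip·ft

Take M_B as the redundant. Released structure: two simple spans AB and BC with a hinge at B.
Rotations at B on the released spans (each span's end-slope, ×1/EI):
  span AB: triangular load, peak 9: w₀L³/(45EI) = 68.6/EI
  span BC: triangular load, peak 10: 7w₀L³/(360EI) = 42/EI
  span BC: point load 40 at a = 1.2: Pab(L + b)/(6LEI) = 69.12/EI
  relative rotation θ_0 = (68.6 + 111.1)/EI = 179.7/EI
A unit hogging moment at B produces rotation L₁/(3EI) + L₂/(3EI) = 4.333/EI.
Slope continuity at B: θ_0 = M_B·4.333/EI, so M_B = 179.7/4.333 = 41.47 kip·ft (hogging).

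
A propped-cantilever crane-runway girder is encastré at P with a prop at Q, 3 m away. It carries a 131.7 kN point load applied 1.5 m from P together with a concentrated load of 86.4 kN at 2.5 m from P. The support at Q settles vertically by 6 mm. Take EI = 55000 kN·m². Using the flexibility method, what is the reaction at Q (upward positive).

R_Q = 69.49 kN

Choose R_Q as the redundant. The primary structure is the cantilever fixed at P.
Deflection at Q on the released cantilever, summing each load's contribution:
  point load 131.7 at a = 1.5: Pa²(3L − a)/(6EI) = 370.4/EI
  point load 86.4 at a = 2.5: Pa²(3L − a)/(6EI) = 585/EI
  δ_0 = 955.4/EI
Tip deflection under a unit load at Q: L³/(3EI) = 9/EI.
With EI = 55000 kN·m²: δ_0 = 0.017371 m and δ_{QQ} = 0.000164 m/kN.
Compatibility — the beam at Q must follow the support down by 0.006 m: δ_0 − R_Q·δ_{QQ} = 0.006, so R_Q = (0.017371 − 0.006)/0.000164 = 69.49 kN.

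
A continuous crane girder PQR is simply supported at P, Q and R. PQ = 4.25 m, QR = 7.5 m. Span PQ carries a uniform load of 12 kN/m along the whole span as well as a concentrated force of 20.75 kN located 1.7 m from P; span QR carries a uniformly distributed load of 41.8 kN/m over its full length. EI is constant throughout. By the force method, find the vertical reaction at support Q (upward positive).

Take M_Q as the redundant. Released structure: two simple spans PQ and QR with a hinge at Q.
Rotations at Q on the released spans (each span's end-slope, ×1/EI):
  span PQ: UDL 12: wL³/(24EI) = 38.38/EI
  span PQ: point load 20.75 at a = 1.7: Pab(L + a)/(6LEI) = 20.99/EI
  span QR: UDL 41.8: wL³/(24EI) = 734.8/EI
  relative rotation θ_0 = (59.37 + 734.8)/EI = 794.1/EI
A unit hogging moment at Q produces rotation L₁/(3EI) + L₂/(3EI) = 3.917/EI.
Slope continuity at Q: θ_0 = M_Q·3.917/EI, so M_Q = 794.1/3.917 = 202.8 kN·m (hogging).
Span PQ, ΣM about P with M_Q applied at Q: R_Q^{PQ}·4.25 = 143.7 + 202.8, so R_Q^{PQ} = 81.51 kN and R_P = 71.75 − 81.51 = -9.758 kN.
Span QR, ΣM about R: R_Q^{QR}·7.5 = 1176 + 202.8, so R_Q^{QR} = 183.8 kN and R_R = 313.5 − 183.8 = 129.7 kN.
R_Q = 81.51 + 183.8 = 265.3 kN.

R_Q = 265.3 kN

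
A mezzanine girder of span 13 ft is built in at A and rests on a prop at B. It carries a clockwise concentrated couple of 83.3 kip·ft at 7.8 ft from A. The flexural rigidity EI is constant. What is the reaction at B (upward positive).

Take the reaction at B as the redundant and release it; the primary structure is a cantilever fixed at A.
Primary-structure tip deflection at B by superposition:
  clockwise couple 83.3 at a = 7.8: M₀a(2L − a)/(2EI) = 5913/EI
Tip deflection under a unit load at B: L³/(3EI) = 732.3/EI.
The prop prevents deflection at B: R_B = δ_0/δ_{BB} = 5913/732.3 = 8.074 kip.

R_B = 8.074 kip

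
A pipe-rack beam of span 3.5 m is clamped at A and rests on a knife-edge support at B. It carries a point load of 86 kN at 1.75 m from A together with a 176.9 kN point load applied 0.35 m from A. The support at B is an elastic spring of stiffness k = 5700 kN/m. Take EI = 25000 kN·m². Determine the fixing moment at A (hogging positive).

Release the roller at B. Primary structure: cantilever fixed at A.
Downward deflection at the released point B due to the loads:
  point load 86 at a = 1.75: Pa²(3L − a)/(6EI) = 384.1/EI
  point load 176.9 at a = 0.35: Pa²(3L − a)/(6EI) = 36.66/EI
  δ_0 = 420.7/EI
Flexibility coefficient — unit upward force at B: δ_{BB} = L³/(3EI) = 14.29/EI.
With EI = 25000 kN·m²: δ_0 = 0.01683 m and δ_{BB} = 0.000572 m/kN.
Compatibility — the spring shortens by R_B/k under the reaction it provides: δ_0 − R_B·δ_{BB} = R_B/k. With 1/k = 0.000175 m/kN, R_B = δ_0 / (δ_{BB} + 1/k) = 0.01683 / (0.000572 + 0.000175) = 22.53 kN.
Moment equilibrium about A: M_A = Σ(load moments about A) − R_B·L = 212.4 − 22.53×3.5 = 133.6 kN·m.

M_A = 133.6 kN·m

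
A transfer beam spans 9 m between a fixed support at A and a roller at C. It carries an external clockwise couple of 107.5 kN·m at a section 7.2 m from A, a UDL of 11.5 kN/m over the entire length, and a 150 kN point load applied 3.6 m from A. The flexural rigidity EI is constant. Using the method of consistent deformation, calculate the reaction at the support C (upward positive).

R_C = 87.21 kN

Choose R_C as the redundant. The primary structure is the cantilever fixed at A.
Primary-structure tip deflection at C by superposition:
  clockwise couple 107.5 at a = 7.2: M₀a(2L − a)/(2EI) = 4180/EI
  UDL 11.5: wL⁴/(8EI) = 9431/EI
  point load 150 at a = 3.6: Pa²(3L − a)/(6EI) = 7582/EI
  δ_0 = 21193/EI
Flexibility coefficient — unit upward force at C: δ_{CC} = L³/(3EI) = 243/EI.
Compatibility at C: δ_0 − R_C·δ_{CC} = 0, so R_C = 21193/243 = 87.21 kN.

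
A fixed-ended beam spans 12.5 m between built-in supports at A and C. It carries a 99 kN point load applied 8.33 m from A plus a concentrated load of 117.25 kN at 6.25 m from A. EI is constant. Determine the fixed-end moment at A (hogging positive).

M_A = 275 kN·m

Release both end moments; the primary structure is a simply-supported span AC with redundants M_A and M_C.
End rotations of the released simple span under the applied load (×1/EI):
  at A: point load 99 at a = 8.33: Pab(L + b)/(6LEI) = 764.3/EI
  at C: point load 99 at a = 8.33: Pab(L + a)/(6LEI) = 955.1/EI
  at A: point load 117.25 at a = 6.25: Pab(L + b)/(6LEI) = 1145/EI
  at C: point load 117.25 at a = 6.25: Pab(L + a)/(6LEI) = 1145/EI
  θ_A0 = 1909/EI,  θ_C0 = 2100/EI
Flexibility coefficients: a unit moment at one end gives L/(3EI) there and L/(6EI) at the far end, so f₁₁ = f₂₂ = 4.167/EI and f₁₂ = f₂₁ = 2.083/EI.
Compatibility — zero rotation at each built-in end:
  4.167 M_A + 2.083 M_C = 1909
  2.083 M_A + 4.167 M_C = 2100
Solving the pair gives M_A = 275 kN·m and M_C = 366.5 kN·m (hogging).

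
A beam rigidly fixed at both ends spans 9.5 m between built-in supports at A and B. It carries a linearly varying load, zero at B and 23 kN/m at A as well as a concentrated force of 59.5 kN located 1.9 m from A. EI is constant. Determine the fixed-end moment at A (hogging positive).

M_A = 176.1 kN·m

Release both end moments; the primary structure is a simply-supported span AB with redundants M_A and M_B.
Simple-span end rotations at A and B under the given loads:
  at A: triangular load, peak 23: w₀L³/(45EI) = 438.2/EI
  at B: triangular load, peak 23: 7w₀L³/(360EI) = 383.4/EI
  at A: point load 59.5 at a = 1.9: Pab(L + b)/(6LEI) = 257.8/EI
  at B: point load 59.5 at a = 1.9: Pab(L + a)/(6LEI) = 171.8/EI
  θ_A0 = 696/EI,  θ_B0 = 555.3/EI
Flexibility coefficients: a unit moment at one end gives L/(3EI) there and L/(6EI) at the far end, so f₁₁ = f₂₂ = 3.167/EI and f₁₂ = f₂₁ = 1.583/EI.
Compatibility — zero rotation at each built-in end:
  3.167 M_A + 1.583 M_B = 696
  1.583 M_A + 3.167 M_B = 555.3
Solving the pair gives M_A = 176.1 kN·m and M_B = 87.28 kN·m (hogging).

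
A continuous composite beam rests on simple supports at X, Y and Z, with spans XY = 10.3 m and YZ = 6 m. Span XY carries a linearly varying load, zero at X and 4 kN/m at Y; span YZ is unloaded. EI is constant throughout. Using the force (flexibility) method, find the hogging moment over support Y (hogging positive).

M_Y = 17.88 kN·m

Release continuity at Y by inserting a hinge; the redundant is the internal moment M_Y. The primary structure is two simply-supported spans XY and YZ.
Rotations at Y on the released spans (each span's end-slope, ×1/EI):
  span XY: triangular load, peak 4: w₀L³/(45EI) = 97.13/EI
  relative rotation θ_0 = (97.13 + 0)/EI = 97.13/EI
A unit hogging moment at Y produces rotation L₁/(3EI) + L₂/(3EI) = 5.433/EI.
Compatibility: M_Y·(L₁+L₂)/(3EI) = θ_0, giving M_Y = 17.88 kN·m (hogging).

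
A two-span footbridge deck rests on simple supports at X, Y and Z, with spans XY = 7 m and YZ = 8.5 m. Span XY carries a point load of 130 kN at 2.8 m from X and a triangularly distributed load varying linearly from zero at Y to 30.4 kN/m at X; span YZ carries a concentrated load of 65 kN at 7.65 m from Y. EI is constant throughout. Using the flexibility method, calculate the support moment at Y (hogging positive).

Take M_Y as the redundant. Released structure: two simple spans XY and YZ with a hinge at Y.
End slopes at the hinge Y, treating each span as simply supported:
  span XY: point load 130 at a = 2.8: Pab(L + a)/(6LEI) = 356.7/EI
  span XY: triangular load, peak 30.4: 7w₀L³/(360EI) = 202.8/EI
  span YZ: point load 65 at a = 7.65: Pab(L + b)/(6LEI) = 77.49/EI
  relative rotation θ_0 = (559.5 + 77.49)/EI = 637/EI
A unit hogging moment at Y produces rotation L₁/(3EI) + L₂/(3EI) = 5.167/EI.
Compatibility: M_Y·(L₁+L₂)/(3EI) = θ_0, giving M_Y = 123.3 kN·m (hogging).

M_Y = 123.3 kN·m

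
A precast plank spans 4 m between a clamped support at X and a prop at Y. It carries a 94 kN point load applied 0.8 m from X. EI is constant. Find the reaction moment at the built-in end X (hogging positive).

M_X = 54.14 kN·m

Remove the prop at Y; the released (primary) structure is a cantilever built in at X.
Deflection at Y on the released cantilever, summing each load's contribution:
  point load 94 at a = 0.8: Pa²(3L − a)/(6EI) = 112.3/EI
Tip deflection under a unit load at Y: L³/(3EI) = 21.33/EI.
The prop prevents deflection at Y: R_Y = δ_0/δ_{YY} = 112.3/21.33 = 5.264 kN.
Moment equilibrium about X: M_X = Σ(load moments about X) − R_Y·L = 75.2 − 5.264×4 = 54.14 kN·m.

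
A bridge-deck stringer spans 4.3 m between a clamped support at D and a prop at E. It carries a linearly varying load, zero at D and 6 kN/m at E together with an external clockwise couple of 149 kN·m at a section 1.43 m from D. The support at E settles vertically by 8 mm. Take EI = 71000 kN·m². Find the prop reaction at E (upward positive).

R_E = 14.49 kN

Remove the prop at E; the released (primary) structure is a cantilever built in at D.
Primary-structure tip deflection at E by superposition:
  triangular load, peak 6 at the free end: 11w₀L⁴/(120EI) = 188/EI
  clockwise couple 149 at a = 1.43: M₀a(2L − a)/(2EI) = 763.9/EI
  δ_0 = 951.9/EI
Flexibility coefficient — unit upward force at E: δ_{EE} = L³/(3EI) = 26.5/EI.
With EI = 71000 kN·m²: δ_0 = 0.013407 m and δ_{EE} = 0.000373 m/kN.
Compatibility — the beam at E must follow the support down by 0.008 m: δ_0 − R_E·δ_{EE} = 0.008, so R_E = (0.013407 − 0.008)/0.000373 = 14.49 kN.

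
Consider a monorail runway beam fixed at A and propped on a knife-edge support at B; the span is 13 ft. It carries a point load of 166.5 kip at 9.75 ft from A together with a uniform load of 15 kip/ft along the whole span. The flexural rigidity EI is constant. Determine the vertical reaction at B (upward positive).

Take the reaction at B as the redundant and release it; the primary structure is a cantilever fixed at A.
Free-end deflection of the primary structure under the applied loading (downward +):
  point load 166.5 at a = 9.75: Pa²(3L − a)/(6EI) = 77161/EI
  UDL 15: wL⁴/(8EI) = 53552/EI
  δ_0 = 130713/EI
Flexibility coefficient — unit upward force at B: δ_{BB} = L³/(3EI) = 732.3/EI.
Compatibility at B: δ_0 − R_B·δ_{BB} = 0, so R_B = 130713/732.3 = 178.5 kip.

R_B = 178.5 kip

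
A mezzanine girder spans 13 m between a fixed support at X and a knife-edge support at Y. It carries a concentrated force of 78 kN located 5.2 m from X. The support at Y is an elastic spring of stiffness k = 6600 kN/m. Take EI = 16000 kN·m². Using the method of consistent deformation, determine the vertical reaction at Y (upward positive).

Remove the prop at Y; the released (primary) structure is a cantilever built in at X.
Free-end deflection of the primary structure under the applied loading (downward +):
  point load 78 at a = 5.2: Pa²(3L − a)/(6EI) = 11881/EI
Tip deflection under a unit load at Y: L³/(3EI) = 732.3/EI.
With EI = 16000 kN·m²: δ_0 = 0.74259 m and δ_{YY} = 0.045771 m/kN.
Compatibility — the spring shortens by R_Y/k under the reaction it provides: δ_0 − R_Y·δ_{YY} = R_Y/k. With 1/k = 0.000152 m/kN, R_Y = δ_0 / (δ_{YY} + 1/k) = 0.74259 / (0.045771 + 0.000152) = 16.17 kN.

R_Y = 16.17 kN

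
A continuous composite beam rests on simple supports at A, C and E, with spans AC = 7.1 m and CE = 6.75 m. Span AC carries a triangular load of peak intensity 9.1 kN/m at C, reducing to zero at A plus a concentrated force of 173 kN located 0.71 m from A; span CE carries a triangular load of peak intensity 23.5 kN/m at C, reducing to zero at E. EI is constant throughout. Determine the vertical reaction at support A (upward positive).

Take M_C as the redundant. Released structure: two simple spans AC and CE with a hinge at C.
Rotations at C on the released spans (each span's end-slope, ×1/EI):
  span AC: triangular load, peak 9.1: w₀L³/(45EI) = 72.38/EI
  span AC: point load 173 at a = 0.71: Pab(L + a)/(6LEI) = 143.9/EI
  span CE: triangular load, peak 23.5: w₀L³/(45EI) = 160.6/EI
  relative rotation θ_0 = (216.3 + 160.6)/EI = 376.9/EI
A unit hogging moment at C produces rotation L₁/(3EI) + L₂/(3EI) = 4.617/EI.
Compatibility: M_C·(L₁+L₂)/(3EI) = θ_0, giving M_C = 81.63 kN·m (hogging).
Span AC, ΣM about A with M_C applied at C: R_C^{AC}·7.1 = 275.7 + 81.63, so R_C^{AC} = 50.33 kN and R_A = 205.3 − 50.33 = 155 kN.

R_A = 155 kN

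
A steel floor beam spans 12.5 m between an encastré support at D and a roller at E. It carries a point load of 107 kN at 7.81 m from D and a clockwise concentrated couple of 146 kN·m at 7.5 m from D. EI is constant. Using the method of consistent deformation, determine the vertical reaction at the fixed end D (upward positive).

R_D = 42.68 kN

Take the reaction at E as the redundant and release it; the primary structure is a cantilever fixed at D.
Primary-structure tip deflection at E by superposition:
  point load 107 at a = 7.81: Pa²(3L − a)/(6EI) = 32296/EI
  clockwise couple 146 at a = 7.5: M₀a(2L − a)/(2EI) = 9581/EI
  δ_0 = 41877/EI
Flexibility coefficient — unit upward force at E: δ_{EE} = L³/(3EI) = 651/EI.
Compatibility at E: δ_0 − R_E·δ_{EE} = 0, so R_E = 41877/651 = 64.32 kN.
Vertical equilibrium: R_D = ΣP − R_E = 107 − 64.32 = 42.68 kN.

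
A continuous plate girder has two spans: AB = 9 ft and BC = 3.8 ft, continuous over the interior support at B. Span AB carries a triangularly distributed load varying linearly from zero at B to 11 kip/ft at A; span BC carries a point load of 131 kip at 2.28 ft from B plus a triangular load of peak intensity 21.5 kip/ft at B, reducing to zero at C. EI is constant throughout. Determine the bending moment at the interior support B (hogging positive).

M_B = 67.52 kip·ft

Release continuity at B by inserting a hinge; the redundant is the internal moment M_B. The primary structure is two simply-supported spans AB and BC.
End slopes at the hinge B, treating each span as simply supported:
  span AB: triangular load, peak 11: 7w₀L³/(360EI) = 155.9/EI
  span BC: point load 131 at a = 2.28: Pab(L + b)/(6LEI) = 105.9/EI
  span BC: triangular load, peak 21.5: w₀L³/(45EI) = 26.22/EI
  relative rotation θ_0 = (155.9 + 132.1)/EI = 288.1/EI
A unit hogging moment at B produces rotation L₁/(3EI) + L₂/(3EI) = 4.267/EI.
Slope continuity at B: θ_0 = M_B·4.267/EI, so M_B = 288.1/4.267 = 67.52 kip·ft (hogging).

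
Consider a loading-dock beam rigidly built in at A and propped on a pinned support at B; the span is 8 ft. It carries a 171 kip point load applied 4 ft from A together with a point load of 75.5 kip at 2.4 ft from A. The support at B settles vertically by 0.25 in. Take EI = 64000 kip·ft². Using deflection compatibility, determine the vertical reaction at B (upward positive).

R_B = 54.8 kip

Choose R_B as the redundant. The primary structure is the cantilever fixed at A.
Free-end deflection of the primary structure under the applied loading (downward +):
  point load 171 at a = 4: Pa²(3L − a)/(6EI) = 9120/EI
  point load 75.5 at a = 2.4: Pa²(3L − a)/(6EI) = 1566/EI
  δ_0 = 10686/EI
Flexibility coefficient — unit upward force at B: δ_{BB} = L³/(3EI) = 170.7/EI.
With EI = 64000 kip·ft²: δ_0 = 0.16696 ft and δ_{BB} = 0.002667 ft/kip.
Compatibility — the beam at B must follow the support down by 0.02083 ft: δ_0 − R_B·δ_{BB} = 0.02083, so R_B = (0.16696 − 0.02083)/0.002667 = 54.8 kip.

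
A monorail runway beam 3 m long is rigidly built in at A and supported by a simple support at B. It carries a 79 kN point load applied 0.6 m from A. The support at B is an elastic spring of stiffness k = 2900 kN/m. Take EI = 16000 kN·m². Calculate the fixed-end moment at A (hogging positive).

M_A = 39.17 kN·m

Choose R_B as the redundant. The primary structure is the cantilever fixed at A.
Free-end deflection of the primary structure under the applied loading (downward +):
  point load 79 at a = 0.6: Pa²(3L − a)/(6EI) = 39.82/EI
Flexibility coefficient — unit upward force at B: δ_{BB} = L³/(3EI) = 9/EI.
With EI = 16000 kN·m²: δ_0 = 0.002489 m and δ_{BB} = 0.000562 m/kN.
Compatibility — the spring shortens by R_B/k under the reaction it provides: δ_0 − R_B·δ_{BB} = R_B/k. With 1/k = 0.000345 m/kN, R_B = δ_0 / (δ_{BB} + 1/k) = 0.002489 / (0.000562 + 0.000345) = 2.743 kN.
Moment equilibrium about A: M_A = Σ(load moments about A) − R_B·L = 47.4 − 2.743×3 = 39.17 kN·m.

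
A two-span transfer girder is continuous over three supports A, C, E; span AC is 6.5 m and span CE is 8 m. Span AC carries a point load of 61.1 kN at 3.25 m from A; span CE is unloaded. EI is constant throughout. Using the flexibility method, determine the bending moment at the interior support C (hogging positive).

Release continuity at C by inserting a hinge; the redundant is the internal moment M_C. The primary structure is two simply-supported spans AC and CE.
Discontinuity in slope at C on the released structure — sum the simple-span end rotations:
  span AC: point load 61.1 at a = 3.25: Pab(L + a)/(6LEI) = 161.3/EI
  relative rotation θ_0 = (161.3 + 0)/EI = 161.3/EI
A unit hogging moment at C produces rotation L₁/(3EI) + L₂/(3EI) = 4.833/EI.
Slope continuity at C: θ_0 = M_C·4.833/EI, so M_C = 161.3/4.833 = 33.38 kN·m (hogging).

M_C = 33.38 kN·m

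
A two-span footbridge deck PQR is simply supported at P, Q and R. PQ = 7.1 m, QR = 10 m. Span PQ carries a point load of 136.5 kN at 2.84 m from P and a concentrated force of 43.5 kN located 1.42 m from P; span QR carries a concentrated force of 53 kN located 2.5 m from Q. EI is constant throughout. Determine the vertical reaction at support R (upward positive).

Take M_Q as the redundant. Released structure: two simple spans PQ and QR with a hinge at Q.
Rotations at Q on the released spans (each span's end-slope, ×1/EI):
  span PQ: point load 136.5 at a = 2.84: Pab(L + a)/(6LEI) = 385.3/EI
  span PQ: point load 43.5 at a = 1.42: Pab(L + a)/(6LEI) = 70.17/EI
  span QR: point load 53 at a = 2.5: Pab(L + b)/(6LEI) = 289.8/EI
  relative rotation θ_0 = (455.5 + 289.8)/EI = 745.3/EI
A unit hogging moment at Q produces rotation L₁/(3EI) + L₂/(3EI) = 5.7/EI.
Slope continuity at Q: θ_0 = M_Q·5.7/EI, so M_Q = 745.3/5.7 = 130.8 kN·m (hogging).
Span QR, ΣM about R: R_Q^{QR}·10 = 397.5 + 130.8, so R_Q^{QR} = 52.83 kN and R_R = 53 − 52.83 = 0.1737 kN.

R_R = 0.1737 kN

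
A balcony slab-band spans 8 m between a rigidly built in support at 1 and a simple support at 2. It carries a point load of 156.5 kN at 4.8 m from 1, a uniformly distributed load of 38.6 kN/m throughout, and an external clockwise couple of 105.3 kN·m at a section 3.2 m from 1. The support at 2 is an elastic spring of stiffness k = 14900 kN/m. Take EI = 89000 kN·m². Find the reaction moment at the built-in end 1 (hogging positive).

M_1 = 576.4 kN·m

Choose R_2 as the redundant. The primary structure is the cantilever fixed at 1.
Downward deflection at the released point 2 due to the loads:
  point load 156.5 at a = 4.8: Pa²(3L − a)/(6EI) = 11538/EI
  UDL 38.6: wL⁴/(8EI) = 19763/EI
  clockwise couple 105.3 at a = 3.2: M₀a(2L − a)/(2EI) = 2157/EI
  δ_0 = 33458/EI
Tip deflection under a unit load at 2: L³/(3EI) = 170.7/EI.
With EI = 89000 kN·m²: δ_0 = 0.37593 m and δ_{22} = 0.001918 m/kN.
Compatibility — the spring shortens by R_2/k under the reaction it provides: δ_0 − R_2·δ_{22} = R_2/k. With 1/k = 0.000067 m/kN, R_2 = δ_0 / (δ_{22} + 1/k) = 0.37593 / (0.001918 + 0.000067) = 189.4 kN.
Moment equilibrium about 1: M_1 = Σ(load moments about 1) − R_2·L = 2092 − 189.4×8 = 576.4 kN·m.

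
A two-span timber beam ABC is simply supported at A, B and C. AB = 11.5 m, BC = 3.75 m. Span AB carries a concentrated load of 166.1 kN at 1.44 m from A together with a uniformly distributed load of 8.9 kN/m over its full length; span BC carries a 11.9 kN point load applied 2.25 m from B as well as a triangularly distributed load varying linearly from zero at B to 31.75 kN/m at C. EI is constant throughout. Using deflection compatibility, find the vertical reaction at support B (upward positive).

R_B = 170.1 kN

Take M_B as the redundant. Released structure: two simple spans AB and BC with a hinge at B.
Discontinuity in slope at B on the released structure — sum the simple-span end rotations:
  span AB: point load 166.1 at a = 1.44: Pab(L + a)/(6LEI) = 451.2/EI
  span AB: UDL 8.9: wL³/(24EI) = 564/EI
  span BC: point load 11.9 at a = 2.25: Pab(L + b)/(6LEI) = 9.371/EI
  span BC: triangular load, peak 31.75: 7w₀L³/(360EI) = 32.56/EI
  relative rotation θ_0 = (1015 + 41.93)/EI = 1057/EI
A unit hogging moment at B produces rotation L₁/(3EI) + L₂/(3EI) = 5.083/EI.
Slope continuity at B: θ_0 = M_B·5.083/EI, so M_B = 1057/5.083 = 208 kN·m (hogging).
Span AB, ΣM about A with M_B applied at B: R_B^{AB}·11.5 = 827.7 + 208, so R_B^{AB} = 90.06 kN and R_A = 268.4 − 90.06 = 178.4 kN.
Span BC, ΣM about C: R_B^{BC}·3.75 = 92.26 + 208, so R_B^{BC} = 80.06 kN and R_C = 71.43 − 80.06 = -8.63 kN.
R_B = 90.06 + 80.06 = 170.1 kN.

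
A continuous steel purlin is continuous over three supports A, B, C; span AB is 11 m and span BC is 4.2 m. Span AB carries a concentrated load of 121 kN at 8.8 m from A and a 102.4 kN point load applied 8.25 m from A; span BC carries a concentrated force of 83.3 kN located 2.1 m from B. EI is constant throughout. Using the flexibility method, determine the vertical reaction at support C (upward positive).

R_C = -27.53 kN

Take M_B as the redundant. Released structure: two simple spans AB and BC with a hinge at B.
Rotations at B on the released spans (each span's end-slope, ×1/EI):
  span AB: point load 121 at a = 8.8: Pab(L + a)/(6LEI) = 702.8/EI
  span AB: point load 102.4 at a = 8.25: Pab(L + a)/(6LEI) = 677.6/EI
  span BC: point load 83.3 at a = 2.1: Pab(L + b)/(6LEI) = 91.84/EI
  relative rotation θ_0 = (1380 + 91.84)/EI = 1472/EI
A unit hogging moment at B produces rotation L₁/(3EI) + L₂/(3EI) = 5.067/EI.
Slope continuity at B: θ_0 = M_B·5.067/EI, so M_B = 1472/5.067 = 290.6 kN·m (hogging).
Span BC, ΣM about C: R_B^{BC}·4.2 = 174.9 + 290.6, so R_B^{BC} = 110.8 kN and R_C = 83.3 − 110.8 = -27.53 kN.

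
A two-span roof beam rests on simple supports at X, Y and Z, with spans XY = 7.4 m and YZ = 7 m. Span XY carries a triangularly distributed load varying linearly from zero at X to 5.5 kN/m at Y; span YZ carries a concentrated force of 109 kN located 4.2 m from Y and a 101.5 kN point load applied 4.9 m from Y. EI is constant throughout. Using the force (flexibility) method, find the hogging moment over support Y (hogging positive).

Release continuity at Y by inserting a hinge; the redundant is the internal moment M_Y. The primary structure is two simply-supported spans XY and YZ.
Discontinuity in slope at Y on the released structure — sum the simple-span end rotations:
  span XY: triangular load, peak 5.5: w₀L³/(45EI) = 49.53/EI
  span YZ: point load 109 at a = 4.2: Pab(L + b)/(6LEI) = 299.1/EI
  span YZ: point load 101.5 at a = 4.9: Pab(L + b)/(6LEI) = 226.3/EI
  relative rotation θ_0 = (49.53 + 525.4)/EI = 574.9/EI
A unit hogging moment at Y produces rotation L₁/(3EI) + L₂/(3EI) = 4.8/EI.
Slope continuity at Y: θ_0 = M_Y·4.8/EI, so M_Y = 574.9/4.8 = 119.8 kN·m (hogging).

M_Y = 119.8 kN·m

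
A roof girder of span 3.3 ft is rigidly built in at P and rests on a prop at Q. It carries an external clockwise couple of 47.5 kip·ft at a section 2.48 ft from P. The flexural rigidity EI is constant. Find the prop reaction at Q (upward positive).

R_Q = 20.26 kip

Remove the prop at Q; the released (primary) structure is a cantilever built in at P.
Deflection at Q on the released cantilever, summing each load's contribution:
  clockwise couple 47.5 at a = 2.48: M₀a(2L − a)/(2EI) = 242.7/EI
Flexibility coefficient — unit upward force at Q: δ_{QQ} = L³/(3EI) = 11.98/EI.
The prop prevents deflection at Q: R_Q = δ_0/δ_{QQ} = 242.7/11.98 = 20.26 kip.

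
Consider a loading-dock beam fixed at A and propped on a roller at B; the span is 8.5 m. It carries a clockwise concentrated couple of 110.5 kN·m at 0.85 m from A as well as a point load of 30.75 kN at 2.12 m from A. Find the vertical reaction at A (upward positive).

R_A = 24.41 kN

Choose R_B as the redundant. The primary structure is the cantilever fixed at A.
Primary-structure tip deflection at B by superposition:
  clockwise couple 110.5 at a = 0.85: M₀a(2L − a)/(2EI) = 758.4/EI
  point load 30.75 at a = 2.12: Pa²(3L − a)/(6EI) = 538.5/EI
  δ_0 = 1297/EI
Flexibility coefficient — unit upward force at B: δ_{BB} = L³/(3EI) = 204.7/EI.
Compatibility at B: δ_0 − R_B·δ_{BB} = 0, so R_B = 1297/204.7 = 6.336 kN.
Vertical equilibrium: R_A = ΣP − R_B = 30.75 − 6.336 = 24.41 kN.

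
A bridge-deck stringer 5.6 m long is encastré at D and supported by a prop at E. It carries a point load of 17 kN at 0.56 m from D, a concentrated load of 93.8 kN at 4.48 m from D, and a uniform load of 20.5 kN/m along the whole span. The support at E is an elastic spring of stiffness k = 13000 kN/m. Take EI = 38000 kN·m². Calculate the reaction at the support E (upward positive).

Choose R_E as the redundant. The primary structure is the cantilever fixed at D.
Deflection at E on the released cantilever, summing each load's contribution:
  point load 17 at a = 0.56: Pa²(3L − a)/(6EI) = 14.43/EI
  point load 93.8 at a = 4.48: Pa²(3L − a)/(6EI) = 3866/EI
  UDL 20.5: wL⁴/(8EI) = 2520/EI
  δ_0 = 6400/EI
Tip deflection under a unit load at E: L³/(3EI) = 58.54/EI.
With EI = 38000 kN·m²: δ_0 = 0.16842 m and δ_{EE} = 0.00154 m/kN.
Compatibility — the spring shortens by R_E/k under the reaction it provides: δ_0 − R_E·δ_{EE} = R_E/k. With 1/k = 0.000077 m/kN, R_E = δ_0 / (δ_{EE} + 1/k) = 0.16842 / (0.00154 + 0.000077) = 104.1 kN.

R_E = 104.1 kN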